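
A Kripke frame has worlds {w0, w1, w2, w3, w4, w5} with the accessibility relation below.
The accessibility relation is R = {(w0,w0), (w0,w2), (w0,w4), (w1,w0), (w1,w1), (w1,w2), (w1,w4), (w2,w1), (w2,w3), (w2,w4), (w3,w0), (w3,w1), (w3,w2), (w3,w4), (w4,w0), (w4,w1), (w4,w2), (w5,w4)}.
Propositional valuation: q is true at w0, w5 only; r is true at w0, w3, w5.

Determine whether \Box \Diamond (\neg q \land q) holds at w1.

Recall that \Box ψ holds at a world iff ψ holds at every accessible world, and \Diamond ψ holds iff ψ holds at some accessible world.
At w1: \Box \Diamond (\neg q \land q) requires \Diamond (\neg q \land q) at every successor {w0, w1, w2, w4}.
  \Diamond (\neg q \land q) fails at w0, so \Box \Diamond (\neg q \land q) is false at w1.
    At w0: \Diamond (\neg q \land q) requires \neg q \land q at some successor in {w0, w2, w4}.
      At w0: \neg q \land q is false.
      At w2: \neg q \land q is false.
      At w4: \neg q \land q is false.
    So \Diamond (\neg q \land q) is false at w0.

No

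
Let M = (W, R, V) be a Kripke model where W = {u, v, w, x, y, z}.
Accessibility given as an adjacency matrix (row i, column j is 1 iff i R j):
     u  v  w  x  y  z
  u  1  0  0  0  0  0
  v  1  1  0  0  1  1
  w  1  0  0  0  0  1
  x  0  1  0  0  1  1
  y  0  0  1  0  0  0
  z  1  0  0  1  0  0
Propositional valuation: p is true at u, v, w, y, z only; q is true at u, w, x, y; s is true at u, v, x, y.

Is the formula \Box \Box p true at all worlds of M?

Let φ = \Box \Box p. Evaluate φ at each world:
  u (successors {u}): φ is true.
  v (successors {u, v, y, z}): φ is false.
  w (successors {u, z}): φ is false.
  x (successors {v, y, z}): φ is false.
  y (successors {w}): φ is true.
  z (successors {u, x}): φ is true.
Detail at v (counterexample):
  At v: \Box \Box p requires \Box p at every successor {u, v, y, z}.
    \Box p fails at z, so \Box \Box p is false at v.
      At z: \Box p requires p at every successor {u, x}.
        p fails at x, so \Box p is false at z.

No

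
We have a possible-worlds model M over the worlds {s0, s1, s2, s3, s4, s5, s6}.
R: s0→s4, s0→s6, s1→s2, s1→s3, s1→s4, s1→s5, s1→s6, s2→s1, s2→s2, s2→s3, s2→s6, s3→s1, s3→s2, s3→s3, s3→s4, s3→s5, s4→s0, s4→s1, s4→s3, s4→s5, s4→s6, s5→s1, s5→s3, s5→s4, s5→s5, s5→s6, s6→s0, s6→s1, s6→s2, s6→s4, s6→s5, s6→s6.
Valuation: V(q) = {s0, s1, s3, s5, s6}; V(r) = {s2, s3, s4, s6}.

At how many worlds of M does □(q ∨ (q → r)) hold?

Recall that □ψ holds at a world iff ψ holds at every accessible world, and ◇ψ holds iff ψ holds at some accessible world.
Let φ = □(q ∨ (q → r)). Evaluate φ at each world:
  s0 (successors {s4, s6}): φ is true.
  s1 (successors {s2, s3, s4, s5, s6}): φ is true.
  s2 (successors {s1, s2, s3, s6}): φ is true.
  s3 (successors {s1, s2, s3, s4, s5}): φ is true.
  s4 (successors {s0, s1, s3, s5, s6}): φ is true.
  s5 (successors {s1, s3, s4, s5, s6}): φ is true.
  s6 (successors {s0, s1, s2, s4, s5, s6}): φ is true.
For instance, at s3:
  At s3: □(q ∨ (q → r)) requires q ∨ (q → r) at every successor {s1, s2, s3, s4, s5}.
    At s1: q ∨ (q → r) is true.
    At s2: q ∨ (q → r) is true.
    At s3: q ∨ (q → r) is true.
    At s4: q ∨ (q → r) is true.
    At s5: q ∨ (q → r) is true.
  So □(q ∨ (q → r)) is true at s3.
Satisfying worlds: {s0, s1, s2, s3, s4, s5, s6}

7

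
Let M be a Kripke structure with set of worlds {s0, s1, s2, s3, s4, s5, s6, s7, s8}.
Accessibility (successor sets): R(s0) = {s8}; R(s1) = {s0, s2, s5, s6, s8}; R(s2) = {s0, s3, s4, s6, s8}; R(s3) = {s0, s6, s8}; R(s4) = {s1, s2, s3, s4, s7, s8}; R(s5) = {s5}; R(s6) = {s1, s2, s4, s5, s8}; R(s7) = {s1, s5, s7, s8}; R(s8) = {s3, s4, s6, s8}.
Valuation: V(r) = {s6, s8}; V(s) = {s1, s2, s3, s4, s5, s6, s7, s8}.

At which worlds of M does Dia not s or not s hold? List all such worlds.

s0, s1, s2, s3

Let φ = Dia not s or not s. Evaluate φ at each world:
  s0 (successors {s8}): φ is true.
  s1 (successors {s0, s2, s5, s6, s8}): φ is true.
  s2 (successors {s0, s3, s4, s6, s8}): φ is true.
  s3 (successors {s0, s6, s8}): φ is true.
  s4 (successors {s1, s2, s3, s4, s7, s8}): φ is false.
  s5 (successors {s5}): φ is false.
  s6 (successors {s1, s2, s4, s5, s8}): φ is false.
  s7 (successors {s1, s5, s7, s8}): φ is false.
  s8 (successors {s3, s4, s6, s8}): φ is false.
For instance, at s7:
  At s7: Dia not s is false, not s is false, so Dia not s or not s is false.
    At s7: Dia not s requires not s at some successor in {s1, s5, s7, s8}.
      At s1: not s is false.
      At s5: not s is false.
      At s7: not s is false.
      At s8: not s is false.
    So Dia not s is false at s7.
Satisfying worlds: {s0, s1, s2, s3}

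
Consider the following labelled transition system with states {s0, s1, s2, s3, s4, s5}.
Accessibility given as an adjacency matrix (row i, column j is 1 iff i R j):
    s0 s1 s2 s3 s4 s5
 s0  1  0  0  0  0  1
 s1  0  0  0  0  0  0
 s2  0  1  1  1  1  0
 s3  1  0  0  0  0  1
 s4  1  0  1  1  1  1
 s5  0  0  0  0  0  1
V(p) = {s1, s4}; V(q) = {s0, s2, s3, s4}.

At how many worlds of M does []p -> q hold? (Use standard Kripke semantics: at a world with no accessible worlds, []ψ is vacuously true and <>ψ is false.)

5

Let φ = []p -> q. Evaluate φ at each world:
  s0 (successors {s0, s5}): φ is true.
  s1 (successors ∅): φ is false.
  s2 (successors {s1, s2, s3, s4}): φ is true.
  s3 (successors {s0, s5}): φ is true.
  s4 (successors {s0, s2, s3, s4, s5}): φ is true.
  s5 (successors {s5}): φ is true.
For instance, at s0:
  At s0: []p is false, q is true, so []p -> q is true.
    At s0: []p requires p at every successor {s0, s5}.
      p fails at s0, so []p is false at s0.
Satisfying worlds: {s0, s2, s3, s4, s5}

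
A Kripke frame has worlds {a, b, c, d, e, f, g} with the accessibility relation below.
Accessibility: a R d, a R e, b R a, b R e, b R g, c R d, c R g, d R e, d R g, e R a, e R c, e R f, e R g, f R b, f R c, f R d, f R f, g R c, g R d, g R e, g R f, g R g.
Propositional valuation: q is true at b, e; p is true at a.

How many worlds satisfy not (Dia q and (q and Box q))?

7

Let φ = not (Dia q and (q and Box q)). Evaluate φ at each world:
  a (successors {d, e}): φ is true.
  b (successors {a, e, g}): φ is true.
  c (successors {d, g}): φ is true.
  d (successors {e, g}): φ is true.
  e (successors {a, c, f, g}): φ is true.
  f (successors {b, c, d, f}): φ is true.
  g (successors {c, d, e, f, g}): φ is true.
For instance, at e:
  At e: Dia q and (q and Box q) is false, so not (Dia q and (q and Box q)) is true.
    At e: Dia q is false, q and Box q is false, so Dia q and (q and Box q) is false.
      At e: Dia q requires q at some successor in {a, c, f, g}.
        At a: q is false.
        At c: q is false.
        At f: q is false.
        At g: q is false.
      So Dia q is false at e.
      At e: q is true, Box q is false, so q and Box q is false.
Satisfying worlds: {a, b, c, d, e, f, g}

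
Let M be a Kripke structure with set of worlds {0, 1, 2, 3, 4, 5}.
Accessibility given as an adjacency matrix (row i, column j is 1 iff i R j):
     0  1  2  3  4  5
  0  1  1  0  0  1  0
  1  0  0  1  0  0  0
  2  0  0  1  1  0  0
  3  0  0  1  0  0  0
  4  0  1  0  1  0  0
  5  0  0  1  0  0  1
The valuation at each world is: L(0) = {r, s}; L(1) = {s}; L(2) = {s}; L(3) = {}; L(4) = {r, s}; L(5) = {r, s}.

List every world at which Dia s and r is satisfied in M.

0, 4, 5

Let φ = Dia s and r. Evaluate φ at each world:
  0 (successors {0, 1, 4}): φ is true.
  1 (successors {2}): φ is false.
  2 (successors {2, 3}): φ is false.
  3 (successors {2}): φ is false.
  4 (successors {1, 3}): φ is true.
  5 (successors {2, 5}): φ is true.
For instance, at 3:
  At 3: Dia s is true, r is false, so Dia s and r is false.
    At 3: Dia s requires s at some successor in {2}.
      s holds at 2, so Dia s is true at 3.
Satisfying worlds: {0, 4, 5}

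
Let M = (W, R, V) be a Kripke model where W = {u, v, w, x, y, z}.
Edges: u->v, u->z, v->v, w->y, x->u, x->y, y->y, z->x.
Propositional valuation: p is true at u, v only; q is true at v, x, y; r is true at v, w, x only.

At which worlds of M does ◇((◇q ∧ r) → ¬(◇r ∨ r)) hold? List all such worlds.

u, w, x, y

Let φ = ◇((◇q ∧ r) → ¬(◇r ∨ r)). Evaluate φ at each world:
  u (successors {v, z}): φ is true.
  v (successors {v}): φ is false.
  w (successors {y}): φ is true.
  x (successors {u, y}): φ is true.
  y (successors {y}): φ is true.
  z (successors {x}): φ is false.
For instance, at y:
  At y: ◇((◇q ∧ r) → ¬(◇r ∨ r)) requires (◇q ∧ r) → ¬(◇r ∨ r) at some successor in {y}.
    (◇q ∧ r) → ¬(◇r ∨ r) holds at y, so ◇((◇q ∧ r) → ¬(◇r ∨ r)) is true at y.
      At y: ◇q ∧ r is false, ¬(◇r ∨ r) is true, so (◇q ∧ r) → ¬(◇r ∨ r) is true.
Satisfying worlds: {u, w, x, y}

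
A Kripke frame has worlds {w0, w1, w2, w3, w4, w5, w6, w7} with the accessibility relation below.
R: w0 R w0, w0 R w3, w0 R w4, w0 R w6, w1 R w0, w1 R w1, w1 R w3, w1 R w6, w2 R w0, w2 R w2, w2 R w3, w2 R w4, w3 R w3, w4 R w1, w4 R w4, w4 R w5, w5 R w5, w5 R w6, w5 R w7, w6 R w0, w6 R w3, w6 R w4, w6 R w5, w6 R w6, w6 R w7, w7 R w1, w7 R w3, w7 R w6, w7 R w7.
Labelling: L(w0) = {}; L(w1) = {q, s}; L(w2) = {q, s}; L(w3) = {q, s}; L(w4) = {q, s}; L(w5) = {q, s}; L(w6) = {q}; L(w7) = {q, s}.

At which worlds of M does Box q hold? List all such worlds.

Let φ = Box q. Evaluate φ at each world:
  w0 (successors {w0, w3, w4, w6}): φ is false.
  w1 (successors {w0, w1, w3, w6}): φ is false.
  w2 (successors {w0, w2, w3, w4}): φ is false.
  w3 (successors {w3}): φ is true.
  w4 (successors {w1, w4, w5}): φ is true.
  w5 (successors {w5, w6, w7}): φ is true.
  w6 (successors {w0, w3, w4, w5, w6, w7}): φ is false.
  w7 (successors {w1, w3, w6, w7}): φ is true.
For instance, at w6:
  At w6: Box q requires q at every successor {w0, w3, w4, w5, w6, w7}.
    q fails at w0, so Box q is false at w6.
Satisfying worlds: {w3, w4, w5, w7}

w3, w4, w5, w7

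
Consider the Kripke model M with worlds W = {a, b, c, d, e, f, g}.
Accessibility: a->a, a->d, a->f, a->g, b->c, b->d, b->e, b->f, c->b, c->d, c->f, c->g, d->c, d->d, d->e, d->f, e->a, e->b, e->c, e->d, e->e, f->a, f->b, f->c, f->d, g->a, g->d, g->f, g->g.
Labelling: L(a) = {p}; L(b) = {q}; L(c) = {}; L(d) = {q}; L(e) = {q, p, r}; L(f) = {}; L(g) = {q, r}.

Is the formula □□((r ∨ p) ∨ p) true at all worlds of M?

Let φ = □□((r ∨ p) ∨ p). Evaluate φ at each world:
  a (successors {a, d, f, g}): φ is false.
  b (successors {c, d, e, f}): φ is false.
  c (successors {b, d, f, g}): φ is false.
  d (successors {c, d, e, f}): φ is false.
  e (successors {a, b, c, d, e}): φ is false.
  f (successors {a, b, c, d}): φ is false.
  g (successors {a, d, f, g}): φ is false.
Detail at a (counterexample):
  At a: □□((r ∨ p) ∨ p) requires □((r ∨ p) ∨ p) at every successor {a, d, f, g}.
    □((r ∨ p) ∨ p) fails at a, so □□((r ∨ p) ∨ p) is false at a.
      At a: □((r ∨ p) ∨ p) requires (r ∨ p) ∨ p at every successor {a, d, f, g}.
        (r ∨ p) ∨ p fails at d, so □((r ∨ p) ∨ p) is false at a.

No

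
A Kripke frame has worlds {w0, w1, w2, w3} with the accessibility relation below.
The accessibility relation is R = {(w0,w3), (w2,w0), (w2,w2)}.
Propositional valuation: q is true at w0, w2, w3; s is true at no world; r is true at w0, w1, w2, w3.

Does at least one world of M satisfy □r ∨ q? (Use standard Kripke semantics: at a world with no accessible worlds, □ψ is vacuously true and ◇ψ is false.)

Let φ = □r ∨ q. Evaluate φ at each world:
  w0 (successors {w3}): φ is true.
  w1 (successors ∅): φ is true.
  w2 (successors {w0, w2}): φ is true.
  w3 (successors ∅): φ is true.
Detail at w0 (witness):
  At w0: □r is true, q is true, so □r ∨ q is true.
    At w0: □r requires r at every successor {w3}.
      At w3: r is true.
    So □r is true at w0.

Yes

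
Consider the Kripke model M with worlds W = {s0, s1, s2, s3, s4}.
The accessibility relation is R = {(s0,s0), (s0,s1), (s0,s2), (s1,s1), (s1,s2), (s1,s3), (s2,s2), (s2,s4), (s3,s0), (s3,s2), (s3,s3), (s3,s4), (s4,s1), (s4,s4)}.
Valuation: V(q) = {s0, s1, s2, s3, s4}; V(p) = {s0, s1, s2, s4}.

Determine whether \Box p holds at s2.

Yes

Recall that \Box ψ holds at a world iff ψ holds at every accessible world, and \Diamond ψ holds iff ψ holds at some accessible world.
At s2: \Box p requires p at every successor {s2, s4}.
  At s2: p is true.
  At s4: p is true.
So \Box p is true at s2.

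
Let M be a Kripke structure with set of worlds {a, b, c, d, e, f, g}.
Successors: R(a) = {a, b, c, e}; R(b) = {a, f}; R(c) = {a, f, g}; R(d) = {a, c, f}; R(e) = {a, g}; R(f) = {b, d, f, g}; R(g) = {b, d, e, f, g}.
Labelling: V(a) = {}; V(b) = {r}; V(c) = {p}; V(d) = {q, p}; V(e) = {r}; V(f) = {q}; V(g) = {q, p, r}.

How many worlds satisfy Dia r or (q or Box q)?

6

Recall that Box ψ holds at a world iff ψ holds at every accessible world, and Dia ψ holds iff ψ holds at some accessible world.
Let φ = Dia r or (q or Box q). Evaluate φ at each world:
  a (successors {a, b, c, e}): φ is true.
  b (successors {a, f}): φ is false.
  c (successors {a, f, g}): φ is true.
  d (successors {a, c, f}): φ is true.
  e (successors {a, g}): φ is true.
  f (successors {b, d, f, g}): φ is true.
  g (successors {b, d, e, f, g}): φ is true.
For instance, at f:
  At f: Dia r is true, q or Box q is true, so Dia r or (q or Box q) is true.
    At f: Dia r requires r at some successor in {b, d, f, g}.
      r holds at b, so Dia r is true at f.
    At f: q is true, Box q is false, so q or Box q is true.
      At f: Box q requires q at every successor {b, d, f, g}.
        q fails at b, so Box q is false at f.
Satisfying worlds: {a, c, d, e, f, g}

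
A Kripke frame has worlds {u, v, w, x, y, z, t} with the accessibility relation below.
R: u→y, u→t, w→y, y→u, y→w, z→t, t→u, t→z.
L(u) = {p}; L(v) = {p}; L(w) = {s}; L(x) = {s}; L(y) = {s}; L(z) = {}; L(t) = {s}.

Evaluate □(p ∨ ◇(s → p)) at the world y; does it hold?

At y: □(p ∨ ◇(s → p)) requires p ∨ ◇(s → p) at every successor {u, w}.
  p ∨ ◇(s → p) fails at w, so □(p ∨ ◇(s → p)) is false at y.
    At w: p is false, ◇(s → p) is false, so p ∨ ◇(s → p) is false.
      At w: ◇(s → p) requires s → p at some successor in {y}.
        At y: s → p is false.
      So ◇(s → p) is false at w.

No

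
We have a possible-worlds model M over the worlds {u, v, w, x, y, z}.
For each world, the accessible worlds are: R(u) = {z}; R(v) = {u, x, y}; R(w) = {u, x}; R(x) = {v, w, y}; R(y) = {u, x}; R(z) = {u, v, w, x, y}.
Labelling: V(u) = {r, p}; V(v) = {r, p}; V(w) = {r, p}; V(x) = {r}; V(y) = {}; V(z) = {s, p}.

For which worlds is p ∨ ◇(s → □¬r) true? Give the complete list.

Let φ = p ∨ ◇(s → □¬r). Evaluate φ at each world:
  u (successors {z}): φ is true.
  v (successors {u, x, y}): φ is true.
  w (successors {u, x}): φ is true.
  x (successors {v, w, y}): φ is true.
  y (successors {u, x}): φ is true.
  z (successors {u, v, w, x, y}): φ is true.
For instance, at x:
  At x: p is false, ◇(s → □¬r) is true, so p ∨ ◇(s → □¬r) is true.
    At x: ◇(s → □¬r) requires s → □¬r at some successor in {v, w, y}.
      s → □¬r holds at v, so ◇(s → □¬r) is true at x.
Satisfying worlds: {u, v, w, x, y, z}

u, v, w, x, y, z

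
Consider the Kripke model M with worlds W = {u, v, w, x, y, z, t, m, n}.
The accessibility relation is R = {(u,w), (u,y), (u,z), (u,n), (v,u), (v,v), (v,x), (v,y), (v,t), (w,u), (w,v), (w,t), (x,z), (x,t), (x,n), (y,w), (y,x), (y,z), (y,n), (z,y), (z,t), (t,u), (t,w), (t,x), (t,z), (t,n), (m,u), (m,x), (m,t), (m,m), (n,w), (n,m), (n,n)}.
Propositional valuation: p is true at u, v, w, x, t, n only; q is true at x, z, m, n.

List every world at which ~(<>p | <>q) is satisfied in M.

Let φ = ~(<>p | <>q). Evaluate φ at each world:
  u (successors {w, y, z, n}): φ is false.
  v (successors {u, v, x, y, t}): φ is false.
  w (successors {u, v, t}): φ is false.
  x (successors {z, t, n}): φ is false.
  y (successors {w, x, z, n}): φ is false.
  z (successors {y, t}): φ is false.
  t (successors {u, w, x, z, n}): φ is false.
  m (successors {u, x, t, m}): φ is false.
  n (successors {w, m, n}): φ is false.
For instance, at y:
  At y: <>p | <>q is true, so ~(<>p | <>q) is false.
    At y: <>p is true, <>q is true, so <>p | <>q is true.
      At y: <>p requires p at some successor in {w, x, z, n}.
        p holds at w, so <>p is true at y.
      At y: <>q requires q at some successor in {w, x, z, n}.
        q holds at x, so <>q is true at y.
Satisfying worlds: none.

none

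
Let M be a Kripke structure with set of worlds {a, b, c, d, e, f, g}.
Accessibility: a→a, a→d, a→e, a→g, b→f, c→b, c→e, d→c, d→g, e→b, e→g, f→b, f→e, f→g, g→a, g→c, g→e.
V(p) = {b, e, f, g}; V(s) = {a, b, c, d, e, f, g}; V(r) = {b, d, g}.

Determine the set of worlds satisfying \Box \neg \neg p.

b, c, e, f

Let φ = \Box \neg \neg p. Evaluate φ at each world:
  a (successors {a, d, e, g}): φ is false.
  b (successors {f}): φ is true.
  c (successors {b, e}): φ is true.
  d (successors {c, g}): φ is false.
  e (successors {b, g}): φ is true.
  f (successors {b, e, g}): φ is true.
  g (successors {a, c, e}): φ is false.
For instance, at a:
  At a: \Box \neg \neg p requires \neg \neg p at every successor {a, d, e, g}.
    \neg \neg p fails at a, so \Box \neg \neg p is false at a.
Satisfying worlds: {b, c, e, f}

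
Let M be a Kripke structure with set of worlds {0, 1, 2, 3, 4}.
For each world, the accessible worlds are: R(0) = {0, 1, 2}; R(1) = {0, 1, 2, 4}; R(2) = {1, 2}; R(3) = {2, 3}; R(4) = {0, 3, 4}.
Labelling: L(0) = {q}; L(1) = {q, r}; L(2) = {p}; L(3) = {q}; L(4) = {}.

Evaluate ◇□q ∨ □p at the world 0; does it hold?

No

Recall that □ψ holds at a world iff ψ holds at every accessible world, and ◇ψ holds iff ψ holds at some accessible world.
At 0: ◇□q is false, □p is false, so ◇□q ∨ □p is false.
  At 0: ◇□q requires □q at some successor in {0, 1, 2}.
    At 0: □q is false.
    At 1: □q is false.
    At 2: □q is false.
  So ◇□q is false at 0.
  At 0: □p requires p at every successor {0, 1, 2}.
    p fails at 0, so □p is false at 0.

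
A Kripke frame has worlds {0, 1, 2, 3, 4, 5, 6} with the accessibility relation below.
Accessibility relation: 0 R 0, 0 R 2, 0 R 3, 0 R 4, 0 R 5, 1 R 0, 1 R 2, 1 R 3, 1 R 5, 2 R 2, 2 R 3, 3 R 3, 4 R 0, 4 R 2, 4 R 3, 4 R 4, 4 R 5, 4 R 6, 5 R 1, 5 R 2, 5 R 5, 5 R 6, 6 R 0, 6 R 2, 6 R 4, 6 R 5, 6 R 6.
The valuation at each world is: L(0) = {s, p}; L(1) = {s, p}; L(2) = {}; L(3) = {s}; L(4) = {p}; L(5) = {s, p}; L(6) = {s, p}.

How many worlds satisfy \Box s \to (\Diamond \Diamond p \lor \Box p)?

Let φ = \Box s \to (\Diamond \Diamond p \lor \Box p). Evaluate φ at each world:
  0 (successors {0, 2, 3, 4, 5}): φ is true.
  1 (successors {0, 2, 3, 5}): φ is true.
  2 (successors {2, 3}): φ is true.
  3 (successors {3}): φ is false.
  4 (successors {0, 2, 3, 4, 5, 6}): φ is true.
  5 (successors {1, 2, 5, 6}): φ is true.
  6 (successors {0, 2, 4, 5, 6}): φ is true.
For instance, at 4:
  At 4: \Box s is false, \Diamond \Diamond p \lor \Box p is true, so \Box s \to (\Diamond \Diamond p \lor \Box p) is true.
    At 4: \Box s requires s at every successor {0, 2, 3, 4, 5, 6}.
      s fails at 2, so \Box s is false at 4.
    At 4: \Diamond \Diamond p is true, \Box p is false, so \Diamond \Diamond p \lor \Box p is true.
      At 4: \Diamond \Diamond p requires \Diamond p at some successor in {0, 2, 3, 4, 5, 6}.
        \Diamond p holds at 0, so \Diamond \Diamond p is true at 4.
      At 4: \Box p requires p at every successor {0, 2, 3, 4, 5, 6}.
        p fails at 2, so \Box p is false at 4.
Satisfying worlds: {0, 1, 2, 4, 5, 6}

6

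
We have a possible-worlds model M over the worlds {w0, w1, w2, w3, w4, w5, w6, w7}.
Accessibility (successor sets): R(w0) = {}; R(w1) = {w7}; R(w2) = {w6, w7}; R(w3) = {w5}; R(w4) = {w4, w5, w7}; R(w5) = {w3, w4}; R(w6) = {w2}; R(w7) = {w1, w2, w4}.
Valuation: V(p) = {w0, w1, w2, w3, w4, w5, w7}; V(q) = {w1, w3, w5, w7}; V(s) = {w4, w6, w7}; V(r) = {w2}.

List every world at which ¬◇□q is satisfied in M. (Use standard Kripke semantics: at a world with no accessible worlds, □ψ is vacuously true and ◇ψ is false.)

Let φ = ¬◇□q. Evaluate φ at each world:
  w0 (successors ∅): φ is true.
  w1 (successors {w7}): φ is true.
  w2 (successors {w6, w7}): φ is true.
  w3 (successors {w5}): φ is true.
  w4 (successors {w4, w5, w7}): φ is true.
  w5 (successors {w3, w4}): φ is false.
  w6 (successors {w2}): φ is true.
  w7 (successors {w1, w2, w4}): φ is false.
For instance, at w4:
  At w4: ◇□q is false, so ¬◇□q is true.
    At w4: ◇□q requires □q at some successor in {w4, w5, w7}.
      At w4: □q is false.
      At w5: □q is false.
      At w7: □q is false.
    So ◇□q is false at w4.
Satisfying worlds: {w0, w1, w2, w3, w4, w6}

w0, w1, w2, w3, w4, w6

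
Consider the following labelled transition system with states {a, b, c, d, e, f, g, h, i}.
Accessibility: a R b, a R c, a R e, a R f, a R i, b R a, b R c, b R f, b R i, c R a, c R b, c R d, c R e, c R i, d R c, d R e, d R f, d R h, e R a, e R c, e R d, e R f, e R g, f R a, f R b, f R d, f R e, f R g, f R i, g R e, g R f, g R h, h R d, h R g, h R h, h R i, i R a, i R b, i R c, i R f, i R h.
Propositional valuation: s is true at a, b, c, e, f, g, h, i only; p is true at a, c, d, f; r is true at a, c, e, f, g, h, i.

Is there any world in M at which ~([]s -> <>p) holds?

No

Recall that []ψ holds at a world iff ψ holds at every accessible world, and <>ψ holds iff ψ holds at some accessible world.
Let φ = ~([]s -> <>p). Evaluate φ at each world:
  a (successors {b, c, e, f, i}): φ is false.
  b (successors {a, c, f, i}): φ is false.
  c (successors {a, b, d, e, i}): φ is false.
  d (successors {c, e, f, h}): φ is false.
  e (successors {a, c, d, f, g}): φ is false.
  f (successors {a, b, d, e, g, i}): φ is false.
  g (successors {e, f, h}): φ is false.
  h (successors {d, g, h, i}): φ is false.
  i (successors {a, b, c, f, h}): φ is false.
For instance, at h:
  At h: []s -> <>p is true, so ~([]s -> <>p) is false.
    At h: []s is false, <>p is true, so []s -> <>p is true.
      At h: []s requires s at every successor {d, g, h, i}.
        s fails at d, so []s is false at h.
      At h: <>p requires p at some successor in {d, g, h, i}.
        p holds at d, so <>p is true at h.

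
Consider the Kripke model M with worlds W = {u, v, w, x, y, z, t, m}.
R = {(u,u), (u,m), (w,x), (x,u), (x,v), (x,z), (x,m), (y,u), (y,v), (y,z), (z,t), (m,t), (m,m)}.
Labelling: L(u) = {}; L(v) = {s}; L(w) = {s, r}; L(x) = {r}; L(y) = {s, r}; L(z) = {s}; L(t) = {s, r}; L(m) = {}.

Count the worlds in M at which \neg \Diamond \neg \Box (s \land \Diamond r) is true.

Let φ = \neg \Diamond \neg \Box (s \land \Diamond r). Evaluate φ at each world:
  u (successors {u, m}): φ is false.
  v (successors ∅): φ is true.
  w (successors {x}): φ is false.
  x (successors {u, v, z, m}): φ is false.
  y (successors {u, v, z}): φ is false.
  z (successors {t}): φ is true.
  t (successors ∅): φ is true.
  m (successors {t, m}): φ is false.
For instance, at z:
  At z: \Diamond \neg \Box (s \land \Diamond r) is false, so \neg \Diamond \neg \Box (s \land \Diamond r) is true.
    At z: \Diamond \neg \Box (s \land \Diamond r) requires \neg \Box (s \land \Diamond r) at some successor in {t}.
      At t: \neg \Box (s \land \Diamond r) is false.
    So \Diamond \neg \Box (s \land \Diamond r) is false at z.
Satisfying worlds: {v, z, t}

3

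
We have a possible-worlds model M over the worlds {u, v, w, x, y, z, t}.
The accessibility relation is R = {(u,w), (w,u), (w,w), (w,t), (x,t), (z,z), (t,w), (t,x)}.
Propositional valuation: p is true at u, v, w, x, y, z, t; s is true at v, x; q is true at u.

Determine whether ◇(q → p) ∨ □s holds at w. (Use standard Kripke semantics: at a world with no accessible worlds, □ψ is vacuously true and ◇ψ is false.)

Yes

Recall that □ψ holds at a world iff ψ holds at every accessible world, and ◇ψ holds iff ψ holds at some accessible world.
At w: ◇(q → p) is true, □s is false, so ◇(q → p) ∨ □s is true.
  At w: ◇(q → p) requires q → p at some successor in {u, w, t}.
    q → p holds at u, so ◇(q → p) is true at w.
  At w: □s requires s at every successor {u, w, t}.
    s fails at u, so □s is false at w.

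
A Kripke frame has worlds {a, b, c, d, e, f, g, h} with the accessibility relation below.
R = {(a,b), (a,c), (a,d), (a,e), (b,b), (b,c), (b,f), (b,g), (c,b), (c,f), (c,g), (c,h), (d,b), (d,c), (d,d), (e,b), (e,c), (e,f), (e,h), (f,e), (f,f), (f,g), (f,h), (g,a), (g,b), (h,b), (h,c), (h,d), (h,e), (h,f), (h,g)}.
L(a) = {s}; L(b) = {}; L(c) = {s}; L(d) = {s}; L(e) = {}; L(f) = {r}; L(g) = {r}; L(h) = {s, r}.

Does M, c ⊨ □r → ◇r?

At c: □r is false, ◇r is true, so □r → ◇r is true.
  At c: □r requires r at every successor {b, f, g, h}.
    r fails at b, so □r is false at c.
  At c: ◇r requires r at some successor in {b, f, g, h}.
    r holds at f, so ◇r is true at c.

Yes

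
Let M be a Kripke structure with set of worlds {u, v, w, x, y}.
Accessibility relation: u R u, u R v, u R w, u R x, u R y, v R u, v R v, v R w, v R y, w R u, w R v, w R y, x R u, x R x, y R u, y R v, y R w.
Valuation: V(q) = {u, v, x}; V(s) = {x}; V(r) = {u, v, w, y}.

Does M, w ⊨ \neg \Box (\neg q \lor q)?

No

Recall that \Box ψ holds at a world iff ψ holds at every accessible world, and \Diamond ψ holds iff ψ holds at some accessible world.
At w: \Box (\neg q \lor q) is true, so \neg \Box (\neg q \lor q) is false.
  At w: \Box (\neg q \lor q) requires \neg q \lor q at every successor {u, v, y}.
    At u: \neg q \lor q is true.
    At v: \neg q \lor q is true.
    At y: \neg q \lor q is true.
  So \Box (\neg q \lor q) is true at w.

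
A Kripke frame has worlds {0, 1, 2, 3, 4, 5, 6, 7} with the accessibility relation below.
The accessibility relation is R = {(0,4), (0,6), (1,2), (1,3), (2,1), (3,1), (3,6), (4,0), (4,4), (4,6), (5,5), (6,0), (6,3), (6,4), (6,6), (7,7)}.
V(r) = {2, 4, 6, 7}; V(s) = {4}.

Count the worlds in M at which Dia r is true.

Let φ = Dia r. Evaluate φ at each world:
  0 (successors {4, 6}): φ is true.
  1 (successors {2, 3}): φ is true.
  2 (successors {1}): φ is false.
  3 (successors {1, 6}): φ is true.
  4 (successors {0, 4, 6}): φ is true.
  5 (successors {5}): φ is false.
  6 (successors {0, 3, 4, 6}): φ is true.
  7 (successors {7}): φ is true.
For instance, at 6:
  At 6: Dia r requires r at some successor in {0, 3, 4, 6}.
    r holds at 4, so Dia r is true at 6.
Satisfying worlds: {0, 1, 3, 4, 6, 7}

6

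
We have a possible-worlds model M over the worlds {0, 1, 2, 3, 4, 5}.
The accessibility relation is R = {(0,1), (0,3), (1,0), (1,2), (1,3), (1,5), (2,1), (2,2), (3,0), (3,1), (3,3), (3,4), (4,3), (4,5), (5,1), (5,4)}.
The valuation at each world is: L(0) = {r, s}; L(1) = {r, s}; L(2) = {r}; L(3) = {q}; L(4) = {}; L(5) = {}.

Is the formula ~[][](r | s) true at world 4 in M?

Recall that []ψ holds at a world iff ψ holds at every accessible world, and <>ψ holds iff ψ holds at some accessible world.
At 4: [][](r | s) is false, so ~[][](r | s) is true.
  At 4: [][](r | s) requires [](r | s) at every successor {3, 5}.
    [](r | s) fails at 3, so [][](r | s) is false at 4.
      At 3: [](r | s) requires r | s at every successor {0, 1, 3, 4}.
        r | s fails at 3, so [](r | s) is false at 3.

Yes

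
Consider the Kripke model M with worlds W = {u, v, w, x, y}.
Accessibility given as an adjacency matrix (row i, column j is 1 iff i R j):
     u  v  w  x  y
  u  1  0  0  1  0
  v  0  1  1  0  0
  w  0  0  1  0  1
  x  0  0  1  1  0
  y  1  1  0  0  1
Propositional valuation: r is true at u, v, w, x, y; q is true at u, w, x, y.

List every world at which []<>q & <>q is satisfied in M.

u, v, w, x, y

Recall that []ψ holds at a world iff ψ holds at every accessible world, and <>ψ holds iff ψ holds at some accessible world.
Let φ = []<>q & <>q. Evaluate φ at each world:
  u (successors {u, x}): φ is true.
  v (successors {v, w}): φ is true.
  w (successors {w, y}): φ is true.
  x (successors {w, x}): φ is true.
  y (successors {u, v, y}): φ is true.
For instance, at x:
  At x: []<>q is true, <>q is true, so []<>q & <>q is true.
    At x: []<>q requires <>q at every successor {w, x}.
      At w: <>q is true.
      At x: <>q is true.
    So []<>q is true at x.
    At x: <>q requires q at some successor in {w, x}.
      q holds at w, so <>q is true at x.
Satisfying worlds: {u, v, w, x, y}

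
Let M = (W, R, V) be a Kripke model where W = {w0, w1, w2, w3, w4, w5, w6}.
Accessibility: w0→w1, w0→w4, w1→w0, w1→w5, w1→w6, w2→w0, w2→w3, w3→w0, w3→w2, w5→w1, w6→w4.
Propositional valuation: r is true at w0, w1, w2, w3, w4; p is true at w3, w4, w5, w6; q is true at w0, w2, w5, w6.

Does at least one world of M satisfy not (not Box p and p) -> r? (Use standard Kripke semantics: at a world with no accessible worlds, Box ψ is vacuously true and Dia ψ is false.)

Let φ = not (not Box p and p) -> r. Evaluate φ at each world:
  w0 (successors {w1, w4}): φ is true.
  w1 (successors {w0, w5, w6}): φ is true.
  w2 (successors {w0, w3}): φ is true.
  w3 (successors {w0, w2}): φ is true.
  w4 (successors ∅): φ is true.
  w5 (successors {w1}): φ is true.
  w6 (successors {w4}): φ is false.
Detail at w0 (witness):
  At w0: not (not Box p and p) is true, r is true, so not (not Box p and p) -> r is true.
    At w0: not Box p and p is false, so not (not Box p and p) is true.
      At w0: not Box p is true, p is false, so not Box p and p is false.

Yes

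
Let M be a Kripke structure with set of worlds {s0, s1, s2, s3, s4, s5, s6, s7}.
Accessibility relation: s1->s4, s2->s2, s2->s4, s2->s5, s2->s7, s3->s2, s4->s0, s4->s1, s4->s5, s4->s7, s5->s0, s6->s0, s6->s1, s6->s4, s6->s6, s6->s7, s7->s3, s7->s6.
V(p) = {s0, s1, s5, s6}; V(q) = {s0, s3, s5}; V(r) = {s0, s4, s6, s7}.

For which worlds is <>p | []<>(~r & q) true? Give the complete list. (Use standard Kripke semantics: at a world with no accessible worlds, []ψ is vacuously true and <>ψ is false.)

s0, s1, s2, s3, s4, s5, s6, s7

Let φ = <>p | []<>(~r & q). Evaluate φ at each world:
  s0 (successors ∅): φ is true.
  s1 (successors {s4}): φ is true.
  s2 (successors {s2, s4, s5, s7}): φ is true.
  s3 (successors {s2}): φ is true.
  s4 (successors {s0, s1, s5, s7}): φ is true.
  s5 (successors {s0}): φ is true.
  s6 (successors {s0, s1, s4, s6, s7}): φ is true.
  s7 (successors {s3, s6}): φ is true.
For instance, at s1:
  At s1: <>p is false, []<>(~r & q) is true, so <>p | []<>(~r & q) is true.
    At s1: <>p requires p at some successor in {s4}.
      At s4: p is false.
    So <>p is false at s1.
    At s1: []<>(~r & q) requires <>(~r & q) at every successor {s4}.
      At s4: <>(~r & q) is true.
    So []<>(~r & q) is true at s1.
Satisfying worlds: {s0, s1, s2, s3, s4, s5, s6, s7}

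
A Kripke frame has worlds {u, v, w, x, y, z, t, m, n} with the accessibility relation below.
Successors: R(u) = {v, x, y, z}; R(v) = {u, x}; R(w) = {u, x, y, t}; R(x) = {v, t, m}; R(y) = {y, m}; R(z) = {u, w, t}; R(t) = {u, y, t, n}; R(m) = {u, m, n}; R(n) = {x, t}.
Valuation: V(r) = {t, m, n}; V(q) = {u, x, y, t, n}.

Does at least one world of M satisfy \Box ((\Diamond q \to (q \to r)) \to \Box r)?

Yes

Let φ = \Box ((\Diamond q \to (q \to r)) \to \Box r). Evaluate φ at each world:
  u (successors {v, x, y, z}): φ is false.
  v (successors {u, x}): φ is true.
  w (successors {u, x, y, t}): φ is false.
  x (successors {v, t, m}): φ is false.
  y (successors {y, m}): φ is false.
  z (successors {u, w, t}): φ is false.
  t (successors {u, y, t, n}): φ is false.
  m (successors {u, m, n}): φ is false.
  n (successors {x, t}): φ is false.
Detail at v (witness):
  At v: \Box ((\Diamond q \to (q \to r)) \to \Box r) requires (\Diamond q \to (q \to r)) \to \Box r at every successor {u, x}.
      At u: \Diamond q \to (q \to r) is false, \Box r is false, so (\Diamond q \to (q \to r)) \to \Box r is true.
      At x: \Diamond q \to (q \to r) is false, \Box r is false, so (\Diamond q \to (q \to r)) \to \Box r is true.
  So \Box ((\Diamond q \to (q \to r)) \to \Box r) is true at v.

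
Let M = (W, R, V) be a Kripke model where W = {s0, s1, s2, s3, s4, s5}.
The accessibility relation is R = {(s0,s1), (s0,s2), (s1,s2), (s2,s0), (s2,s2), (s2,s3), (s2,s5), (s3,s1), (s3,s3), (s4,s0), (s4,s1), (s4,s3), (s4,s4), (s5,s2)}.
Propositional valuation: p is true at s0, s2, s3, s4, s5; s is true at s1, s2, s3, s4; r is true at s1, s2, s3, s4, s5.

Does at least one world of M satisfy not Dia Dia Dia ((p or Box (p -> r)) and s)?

No

Let φ = not Dia Dia Dia ((p or Box (p -> r)) and s). Evaluate φ at each world:
  s0 (successors {s1, s2}): φ is false.
  s1 (successors {s2}): φ is false.
  s2 (successors {s0, s2, s3, s5}): φ is false.
  s3 (successors {s1, s3}): φ is false.
  s4 (successors {s0, s1, s3, s4}): φ is false.
  s5 (successors {s2}): φ is false.
For instance, at s3:
  At s3: Dia Dia Dia ((p or Box (p -> r)) and s) is true, so not Dia Dia Dia ((p or Box (p -> r)) and s) is false.
    At s3: Dia Dia Dia ((p or Box (p -> r)) and s) requires Dia Dia ((p or Box (p -> r)) and s) at some successor in {s1, s3}.
      Dia Dia ((p or Box (p -> r)) and s) holds at s1, so Dia Dia Dia ((p or Box (p -> r)) and s) is true at s3.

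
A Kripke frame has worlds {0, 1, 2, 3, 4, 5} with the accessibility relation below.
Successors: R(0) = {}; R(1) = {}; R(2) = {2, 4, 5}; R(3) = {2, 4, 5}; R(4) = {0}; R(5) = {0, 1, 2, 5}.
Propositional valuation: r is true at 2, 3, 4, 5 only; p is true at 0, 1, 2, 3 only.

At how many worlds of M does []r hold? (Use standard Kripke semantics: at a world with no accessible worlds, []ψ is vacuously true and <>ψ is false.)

4

Let φ = []r. Evaluate φ at each world:
  0 (successors ∅): φ is true.
  1 (successors ∅): φ is true.
  2 (successors {2, 4, 5}): φ is true.
  3 (successors {2, 4, 5}): φ is true.
  4 (successors {0}): φ is false.
  5 (successors {0, 1, 2, 5}): φ is false.
For instance, at 2:
  At 2: []r requires r at every successor {2, 4, 5}.
    At 2: r is true.
    At 4: r is true.
    At 5: r is true.
  So []r is true at 2.
Satisfying worlds: {0, 1, 2, 3}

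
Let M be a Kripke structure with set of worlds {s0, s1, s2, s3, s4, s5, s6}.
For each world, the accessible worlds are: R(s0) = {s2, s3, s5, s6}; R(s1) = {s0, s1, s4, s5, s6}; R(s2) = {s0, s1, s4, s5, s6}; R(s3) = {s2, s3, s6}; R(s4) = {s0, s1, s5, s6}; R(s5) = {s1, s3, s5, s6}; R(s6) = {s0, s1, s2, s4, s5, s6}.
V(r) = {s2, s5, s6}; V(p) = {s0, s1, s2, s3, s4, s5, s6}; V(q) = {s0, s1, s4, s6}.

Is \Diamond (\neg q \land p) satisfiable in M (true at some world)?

Yes

Let φ = \Diamond (\neg q \land p). Evaluate φ at each world:
  s0 (successors {s2, s3, s5, s6}): φ is true.
  s1 (successors {s0, s1, s4, s5, s6}): φ is true.
  s2 (successors {s0, s1, s4, s5, s6}): φ is true.
  s3 (successors {s2, s3, s6}): φ is true.
  s4 (successors {s0, s1, s5, s6}): φ is true.
  s5 (successors {s1, s3, s5, s6}): φ is true.
  s6 (successors {s0, s1, s2, s4, s5, s6}): φ is true.
Detail at s0 (witness):
  At s0: \Diamond (\neg q \land p) requires \neg q \land p at some successor in {s2, s3, s5, s6}.
    \neg q \land p holds at s2, so \Diamond (\neg q \land p) is true at s0.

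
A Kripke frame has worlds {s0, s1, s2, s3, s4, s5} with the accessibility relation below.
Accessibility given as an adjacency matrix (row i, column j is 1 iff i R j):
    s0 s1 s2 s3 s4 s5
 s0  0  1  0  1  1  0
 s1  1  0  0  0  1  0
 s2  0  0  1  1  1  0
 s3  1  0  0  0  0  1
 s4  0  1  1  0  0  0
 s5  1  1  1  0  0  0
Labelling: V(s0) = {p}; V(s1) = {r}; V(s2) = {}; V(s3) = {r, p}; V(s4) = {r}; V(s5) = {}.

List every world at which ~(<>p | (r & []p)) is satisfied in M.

s4

Let φ = ~(<>p | (r & []p)). Evaluate φ at each world:
  s0 (successors {s1, s3, s4}): φ is false.
  s1 (successors {s0, s4}): φ is false.
  s2 (successors {s2, s3, s4}): φ is false.
  s3 (successors {s0, s5}): φ is false.
  s4 (successors {s1, s2}): φ is true.
  s5 (successors {s0, s1, s2}): φ is false.
For instance, at s4:
  At s4: <>p | (r & []p) is false, so ~(<>p | (r & []p)) is true.
    At s4: <>p is false, r & []p is false, so <>p | (r & []p) is false.
      At s4: <>p requires p at some successor in {s1, s2}.
        At s1: p is false.
        At s2: p is false.
      So <>p is false at s4.
      At s4: r is true, []p is false, so r & []p is false.
Satisfying worlds: {s4}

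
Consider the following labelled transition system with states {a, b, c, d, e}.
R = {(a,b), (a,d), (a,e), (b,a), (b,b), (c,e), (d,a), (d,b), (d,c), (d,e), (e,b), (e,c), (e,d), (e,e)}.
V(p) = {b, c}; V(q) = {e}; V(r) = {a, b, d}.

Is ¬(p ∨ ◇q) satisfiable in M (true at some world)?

Let φ = ¬(p ∨ ◇q). Evaluate φ at each world:
  a (successors {b, d, e}): φ is false.
  b (successors {a, b}): φ is false.
  c (successors {e}): φ is false.
  d (successors {a, b, c, e}): φ is false.
  e (successors {b, c, d, e}): φ is false.
For instance, at e:
  At e: p ∨ ◇q is true, so ¬(p ∨ ◇q) is false.
    At e: p is false, ◇q is true, so p ∨ ◇q is true.
      At e: ◇q requires q at some successor in {b, c, d, e}.
        q holds at e, so ◇q is true at e.

No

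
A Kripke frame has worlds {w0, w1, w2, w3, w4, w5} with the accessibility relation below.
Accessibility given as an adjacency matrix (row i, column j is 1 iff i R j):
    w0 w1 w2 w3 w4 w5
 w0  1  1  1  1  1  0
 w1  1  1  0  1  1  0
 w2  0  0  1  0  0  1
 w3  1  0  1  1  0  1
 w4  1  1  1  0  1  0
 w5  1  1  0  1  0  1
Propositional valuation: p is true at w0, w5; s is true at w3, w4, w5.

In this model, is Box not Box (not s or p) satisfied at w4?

No

Recall that Box ψ holds at a world iff ψ holds at every accessible world, and Dia ψ holds iff ψ holds at some accessible world.
At w4: Box not Box (not s or p) requires not Box (not s or p) at every successor {w0, w1, w2, w4}.
  not Box (not s or p) fails at w2, so Box not Box (not s or p) is false at w4.
    At w2: Box (not s or p) is true, so not Box (not s or p) is false.
      At w2: Box (not s or p) requires not s or p at every successor {w2, w5}.
        At w2: not s or p is true.
        At w5: not s or p is true.
      So Box (not s or p) is true at w2.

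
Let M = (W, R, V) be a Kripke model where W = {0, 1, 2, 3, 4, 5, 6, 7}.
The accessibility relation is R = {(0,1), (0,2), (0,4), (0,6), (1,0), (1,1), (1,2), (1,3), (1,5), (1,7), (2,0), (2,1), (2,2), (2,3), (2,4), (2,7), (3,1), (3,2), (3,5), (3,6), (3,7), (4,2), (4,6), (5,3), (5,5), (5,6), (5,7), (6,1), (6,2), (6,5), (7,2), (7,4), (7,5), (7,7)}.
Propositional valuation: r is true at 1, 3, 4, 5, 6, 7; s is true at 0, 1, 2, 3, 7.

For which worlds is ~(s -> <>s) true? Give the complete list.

Let φ = ~(s -> <>s). Evaluate φ at each world:
  0 (successors {1, 2, 4, 6}): φ is false.
  1 (successors {0, 1, 2, 3, 5, 7}): φ is false.
  2 (successors {0, 1, 2, 3, 4, 7}): φ is false.
  3 (successors {1, 2, 5, 6, 7}): φ is false.
  4 (successors {2, 6}): φ is false.
  5 (successors {3, 5, 6, 7}): φ is false.
  6 (successors {1, 2, 5}): φ is false.
  7 (successors {2, 4, 5, 7}): φ is false.
For instance, at 7:
  At 7: s -> <>s is true, so ~(s -> <>s) is false.
    At 7: s is true, <>s is true, so s -> <>s is true.
      At 7: <>s requires s at some successor in {2, 4, 5, 7}.
        s holds at 2, so <>s is true at 7.
Satisfying worlds: none.

none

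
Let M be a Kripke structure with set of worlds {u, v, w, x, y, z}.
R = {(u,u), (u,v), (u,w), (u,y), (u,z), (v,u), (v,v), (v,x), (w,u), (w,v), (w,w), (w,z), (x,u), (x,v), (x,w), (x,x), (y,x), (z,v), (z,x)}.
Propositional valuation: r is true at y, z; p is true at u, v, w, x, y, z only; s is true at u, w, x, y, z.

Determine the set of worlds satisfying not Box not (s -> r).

Let φ = not Box not (s -> r). Evaluate φ at each world:
  u (successors {u, v, w, y, z}): φ is true.
  v (successors {u, v, x}): φ is true.
  w (successors {u, v, w, z}): φ is true.
  x (successors {u, v, w, x}): φ is true.
  y (successors {x}): φ is false.
  z (successors {v, x}): φ is true.
For instance, at v:
  At v: Box not (s -> r) is false, so not Box not (s -> r) is true.
    At v: Box not (s -> r) requires not (s -> r) at every successor {u, v, x}.
      not (s -> r) fails at v, so Box not (s -> r) is false at v.
Satisfying worlds: {u, v, w, x, z}

u, v, w, x, z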